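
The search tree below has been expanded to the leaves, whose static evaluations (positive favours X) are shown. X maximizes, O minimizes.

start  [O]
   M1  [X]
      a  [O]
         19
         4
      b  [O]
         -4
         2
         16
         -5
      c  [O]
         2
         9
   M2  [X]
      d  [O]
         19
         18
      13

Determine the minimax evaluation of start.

a (O): min(19, 4) = 4
b (O): min(-4, 2, 16, -5) = -5
c (O): min(2, 9) = 2
M1 (X): max(4, -5, 2) = 4
d (O): min(19, 18) = 18
M2 (X): max(18, 13) = 18
start (O): min(4, 18) = 4

4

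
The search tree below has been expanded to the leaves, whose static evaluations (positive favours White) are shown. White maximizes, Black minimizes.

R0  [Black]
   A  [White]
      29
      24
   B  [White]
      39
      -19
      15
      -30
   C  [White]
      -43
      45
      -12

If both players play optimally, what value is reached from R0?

29

A (White): max(29, 24) = 29
B (White): max(39, -19, 15, -30) = 39
C (White): max(-43, 45, -12) = 45
R0 (Black): min(29, 39, 45) = 29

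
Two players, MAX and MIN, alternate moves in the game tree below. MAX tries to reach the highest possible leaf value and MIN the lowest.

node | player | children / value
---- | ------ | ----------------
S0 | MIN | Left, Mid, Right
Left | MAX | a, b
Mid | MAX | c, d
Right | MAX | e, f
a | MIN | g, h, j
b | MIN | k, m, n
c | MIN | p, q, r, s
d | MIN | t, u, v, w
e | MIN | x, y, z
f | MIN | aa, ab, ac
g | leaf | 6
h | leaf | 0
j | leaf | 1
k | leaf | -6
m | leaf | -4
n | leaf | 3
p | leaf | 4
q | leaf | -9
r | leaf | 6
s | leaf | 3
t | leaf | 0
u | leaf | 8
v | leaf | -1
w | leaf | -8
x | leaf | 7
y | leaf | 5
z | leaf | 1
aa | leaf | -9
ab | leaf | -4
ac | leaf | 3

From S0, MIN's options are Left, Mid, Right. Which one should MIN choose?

a (MIN): min(6, 0, 1) = 0
b (MIN): min(-6, -4, 3) = -6
Left (MAX): max(0, -6) = 0
c (MIN): min(4, -9, 6, 3) = -9
d (MIN): min(0, 8, -1, -8) = -8
Mid (MAX): max(-9, -8) = -8
e (MIN): min(7, 5, 1) = 1
f (MIN): min(-9, -4, 3) = -9
Right (MAX): max(1, -9) = 1
S0 (MIN): min(0, -8, 1) = -8
MIN at S0 wants the lowest of {Left=0, Mid=-8, Right=1}, so chooses Mid.

Mid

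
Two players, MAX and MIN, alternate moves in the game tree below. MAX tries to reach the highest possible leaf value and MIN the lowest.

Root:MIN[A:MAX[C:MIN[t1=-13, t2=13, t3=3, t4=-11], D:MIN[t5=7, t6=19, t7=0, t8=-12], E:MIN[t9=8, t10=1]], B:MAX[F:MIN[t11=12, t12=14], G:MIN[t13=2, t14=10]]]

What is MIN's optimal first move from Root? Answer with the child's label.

A

C (MIN): min(-13, 13, 3, -11) = -13
D (MIN): min(7, 19, 0, -12) = -12
E (MIN): min(8, 1) = 1
A (MAX): max(-13, -12, 1) = 1
F (MIN): min(12, 14) = 12
G (MIN): min(2, 10) = 2
B (MAX): max(12, 2) = 12
Root (MIN): min(1, 12) = 1
MIN at Root wants the lowest of {A=1, B=12}, so chooses A.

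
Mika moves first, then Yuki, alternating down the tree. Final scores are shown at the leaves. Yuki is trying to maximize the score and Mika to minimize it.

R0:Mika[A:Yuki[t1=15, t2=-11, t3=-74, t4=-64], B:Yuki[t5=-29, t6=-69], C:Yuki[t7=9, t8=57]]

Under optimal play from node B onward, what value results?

-29

B (Yuki): max(-29, -69) = -29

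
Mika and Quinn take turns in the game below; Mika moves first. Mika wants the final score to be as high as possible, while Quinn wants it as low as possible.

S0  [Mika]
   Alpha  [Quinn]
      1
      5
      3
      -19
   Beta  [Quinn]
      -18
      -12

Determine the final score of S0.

Alpha (Quinn): min(1, 5, 3, -19) = -19
Beta (Quinn): min(-18, -12) = -18
S0 (Mika): max(-19, -18) = -18

-18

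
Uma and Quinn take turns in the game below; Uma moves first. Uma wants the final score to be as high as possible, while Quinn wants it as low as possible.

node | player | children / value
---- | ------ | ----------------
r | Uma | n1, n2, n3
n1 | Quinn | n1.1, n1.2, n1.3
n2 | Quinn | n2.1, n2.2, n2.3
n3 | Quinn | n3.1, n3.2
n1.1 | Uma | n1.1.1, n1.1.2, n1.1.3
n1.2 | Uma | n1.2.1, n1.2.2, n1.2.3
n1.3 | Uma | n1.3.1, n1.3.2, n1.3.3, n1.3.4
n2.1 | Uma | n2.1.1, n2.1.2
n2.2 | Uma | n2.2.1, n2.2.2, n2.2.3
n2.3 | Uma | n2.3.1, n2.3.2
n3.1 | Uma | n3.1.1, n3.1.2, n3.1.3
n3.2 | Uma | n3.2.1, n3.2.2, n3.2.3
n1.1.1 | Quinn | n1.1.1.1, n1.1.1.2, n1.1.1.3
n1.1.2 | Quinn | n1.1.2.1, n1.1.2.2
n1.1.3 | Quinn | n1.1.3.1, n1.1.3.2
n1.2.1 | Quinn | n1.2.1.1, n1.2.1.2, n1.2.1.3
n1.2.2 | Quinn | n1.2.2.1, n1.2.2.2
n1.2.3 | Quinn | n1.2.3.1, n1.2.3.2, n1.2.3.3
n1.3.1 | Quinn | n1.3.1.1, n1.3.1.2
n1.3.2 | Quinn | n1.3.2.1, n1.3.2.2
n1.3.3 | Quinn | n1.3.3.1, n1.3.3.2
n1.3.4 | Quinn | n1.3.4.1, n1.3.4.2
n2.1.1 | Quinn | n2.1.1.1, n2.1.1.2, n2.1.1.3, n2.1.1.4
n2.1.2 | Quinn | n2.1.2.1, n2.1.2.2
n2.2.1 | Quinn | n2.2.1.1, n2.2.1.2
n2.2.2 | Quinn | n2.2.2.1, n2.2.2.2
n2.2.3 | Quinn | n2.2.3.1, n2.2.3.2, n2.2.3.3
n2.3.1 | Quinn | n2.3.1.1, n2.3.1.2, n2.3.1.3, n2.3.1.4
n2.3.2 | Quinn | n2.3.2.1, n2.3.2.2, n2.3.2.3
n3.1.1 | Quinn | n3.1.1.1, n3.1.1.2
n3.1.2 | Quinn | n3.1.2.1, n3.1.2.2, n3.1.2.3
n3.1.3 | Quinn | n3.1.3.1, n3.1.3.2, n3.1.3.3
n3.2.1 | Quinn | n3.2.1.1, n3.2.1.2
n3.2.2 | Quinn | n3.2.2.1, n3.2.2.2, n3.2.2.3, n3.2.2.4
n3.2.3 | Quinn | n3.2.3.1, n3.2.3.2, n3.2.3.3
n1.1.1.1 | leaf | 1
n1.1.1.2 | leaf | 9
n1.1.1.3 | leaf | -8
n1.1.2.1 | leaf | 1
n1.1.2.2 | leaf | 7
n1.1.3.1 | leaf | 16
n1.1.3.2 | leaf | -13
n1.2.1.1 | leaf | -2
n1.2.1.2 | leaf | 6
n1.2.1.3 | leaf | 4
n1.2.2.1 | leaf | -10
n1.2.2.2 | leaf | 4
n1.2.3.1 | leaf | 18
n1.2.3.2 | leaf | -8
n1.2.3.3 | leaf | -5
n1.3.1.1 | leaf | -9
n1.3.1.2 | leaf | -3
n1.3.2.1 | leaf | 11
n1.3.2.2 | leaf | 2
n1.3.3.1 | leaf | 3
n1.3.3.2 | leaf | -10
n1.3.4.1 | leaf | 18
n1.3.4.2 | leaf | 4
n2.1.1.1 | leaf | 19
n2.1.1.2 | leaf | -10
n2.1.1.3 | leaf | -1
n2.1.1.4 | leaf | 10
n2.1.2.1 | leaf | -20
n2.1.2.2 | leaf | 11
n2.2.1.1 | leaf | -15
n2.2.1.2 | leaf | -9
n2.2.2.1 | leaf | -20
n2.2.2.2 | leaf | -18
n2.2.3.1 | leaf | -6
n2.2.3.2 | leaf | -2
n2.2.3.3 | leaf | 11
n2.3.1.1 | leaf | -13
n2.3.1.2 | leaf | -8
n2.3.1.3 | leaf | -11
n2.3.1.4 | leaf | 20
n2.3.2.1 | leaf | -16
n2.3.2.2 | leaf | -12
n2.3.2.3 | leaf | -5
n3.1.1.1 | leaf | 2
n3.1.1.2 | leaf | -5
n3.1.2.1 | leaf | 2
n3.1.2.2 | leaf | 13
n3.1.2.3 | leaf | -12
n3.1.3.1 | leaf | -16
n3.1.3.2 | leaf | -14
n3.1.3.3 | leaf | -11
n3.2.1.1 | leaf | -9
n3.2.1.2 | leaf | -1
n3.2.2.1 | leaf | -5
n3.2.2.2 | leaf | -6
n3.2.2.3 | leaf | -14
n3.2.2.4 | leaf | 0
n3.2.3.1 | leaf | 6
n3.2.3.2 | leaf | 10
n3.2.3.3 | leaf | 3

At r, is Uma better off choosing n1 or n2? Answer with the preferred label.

n1

n1.1.1 (Quinn): min(1, 9, -8) = -8
n1.1.2 (Quinn): min(1, 7) = 1
n1.1.3 (Quinn): min(16, -13) = -13
n1.1 (Uma): max(-8, 1, -13) = 1
n1.2.1 (Quinn): min(-2, 6, 4) = -2
n1.2.2 (Quinn): min(-10, 4) = -10
n1.2.3 (Quinn): min(18, -8, -5) = -8
n1.2 (Uma): max(-2, -10, -8) = -2
n1.3.1 (Quinn): min(-9, -3) = -9
n1.3.2 (Quinn): min(11, 2) = 2
n1.3.3 (Quinn): min(3, -10) = -10
n1.3.4 (Quinn): min(18, 4) = 4
n1.3 (Uma): max(-9, 2, -10, 4) = 4
n1 (Quinn): min(1, -2, 4) = -2
n2.1.1 (Quinn): min(19, -10, -1, 10) = -10
n2.1.2 (Quinn): min(-20, 11) = -20
n2.1 (Uma): max(-10, -20) = -10
n2.2.1 (Quinn): min(-15, -9) = -15
n2.2.2 (Quinn): min(-20, -18) = -20
n2.2.3 (Quinn): min(-6, -2, 11) = -6
n2.2 (Uma): max(-15, -20, -6) = -6
n2.3.1 (Quinn): min(-13, -8, -11, 20) = -13
n2.3.2 (Quinn): min(-16, -12, -5) = -16
n2.3 (Uma): max(-13, -16) = -13
n2 (Quinn): min(-10, -6, -13) = -13
Uma prefers the higher value; n1=-2, n2=-13. n1 is better since -2 > -13.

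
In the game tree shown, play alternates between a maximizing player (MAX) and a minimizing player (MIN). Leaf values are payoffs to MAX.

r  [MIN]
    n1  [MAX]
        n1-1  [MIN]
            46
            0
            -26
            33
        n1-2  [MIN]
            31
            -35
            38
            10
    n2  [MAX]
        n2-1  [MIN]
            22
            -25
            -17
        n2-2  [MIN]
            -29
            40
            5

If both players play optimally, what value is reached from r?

-26

n1-1 (MIN): min(46, 0, -26, 33) = -26
n1-2 (MIN): min(31, -35, 38, 10) = -35
n1 (MAX): max(-26, -35) = -26
n2-1 (MIN): min(22, -25, -17) = -25
n2-2 (MIN): min(-29, 40, 5) = -29
n2 (MAX): max(-25, -29) = -25
r (MIN): min(-26, -25) = -26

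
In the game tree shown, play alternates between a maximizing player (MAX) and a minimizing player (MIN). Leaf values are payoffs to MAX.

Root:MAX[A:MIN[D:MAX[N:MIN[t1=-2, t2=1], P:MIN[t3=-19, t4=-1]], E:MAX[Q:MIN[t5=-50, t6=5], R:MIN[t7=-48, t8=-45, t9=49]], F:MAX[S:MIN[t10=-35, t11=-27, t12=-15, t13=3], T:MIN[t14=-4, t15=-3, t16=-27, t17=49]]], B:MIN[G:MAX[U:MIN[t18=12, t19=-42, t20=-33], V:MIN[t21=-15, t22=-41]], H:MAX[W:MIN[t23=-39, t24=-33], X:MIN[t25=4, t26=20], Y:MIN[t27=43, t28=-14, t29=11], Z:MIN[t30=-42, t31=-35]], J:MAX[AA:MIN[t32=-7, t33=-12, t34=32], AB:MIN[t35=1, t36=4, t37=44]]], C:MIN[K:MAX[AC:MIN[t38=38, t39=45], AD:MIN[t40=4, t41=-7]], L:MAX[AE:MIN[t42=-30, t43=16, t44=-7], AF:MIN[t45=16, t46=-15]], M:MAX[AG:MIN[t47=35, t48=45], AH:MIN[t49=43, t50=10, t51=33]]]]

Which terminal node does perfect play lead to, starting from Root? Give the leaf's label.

N (MIN): min(-2, 1) = -2
P (MIN): min(-19, -1) = -19
D (MAX): max(-2, -19) = -2
Q (MIN): min(-50, 5) = -50
R (MIN): min(-48, -45, 49) = -48
E (MAX): max(-50, -48) = -48
S (MIN): min(-35, -27, -15, 3) = -35
T (MIN): min(-4, -3, -27, 49) = -27
F (MAX): max(-35, -27) = -27
A (MIN): min(-2, -48, -27) = -48
U (MIN): min(12, -42, -33) = -42
V (MIN): min(-15, -41) = -41
G (MAX): max(-42, -41) = -41
W (MIN): min(-39, -33) = -39
X (MIN): min(4, 20) = 4
Y (MIN): min(43, -14, 11) = -14
Z (MIN): min(-42, -35) = -42
H (MAX): max(-39, 4, -14, -42) = 4
AA (MIN): min(-7, -12, 32) = -12
AB (MIN): min(1, 4, 44) = 1
J (MAX): max(-12, 1) = 1
B (MIN): min(-41, 4, 1) = -41
AC (MIN): min(38, 45) = 38
AD (MIN): min(4, -7) = -7
K (MAX): max(38, -7) = 38
AE (MIN): min(-30, 16, -7) = -30
AF (MIN): min(16, -15) = -15
L (MAX): max(-30, -15) = -15
AG (MIN): min(35, 45) = 35
AH (MIN): min(43, 10, 33) = 10
M (MAX): max(35, 10) = 35
C (MIN): min(38, -15, 35) = -15
Root (MAX): max(-48, -41, -15) = -15
At Root, MAX picks C (highest: -15).
At C, MIN picks L (lowest: -15).
At L, MAX picks AF (highest: -15).
At AF, MIN picks t46 (lowest: -15).
Terminal value -15.

t46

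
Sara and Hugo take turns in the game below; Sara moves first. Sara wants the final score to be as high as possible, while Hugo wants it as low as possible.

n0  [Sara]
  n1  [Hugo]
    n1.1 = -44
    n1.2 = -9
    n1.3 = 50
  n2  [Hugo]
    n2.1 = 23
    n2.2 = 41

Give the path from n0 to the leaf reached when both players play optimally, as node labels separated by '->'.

n0 -> n2 -> n2.1

n1 (Hugo): min(-44, -9, 50) = -44
n2 (Hugo): min(23, 41) = 23
n0 (Sara): max(-44, 23) = 23
At n0, Sara picks n2 (highest: 23).
At n2, Hugo picks n2.1 (lowest: 23).
Terminal value 23.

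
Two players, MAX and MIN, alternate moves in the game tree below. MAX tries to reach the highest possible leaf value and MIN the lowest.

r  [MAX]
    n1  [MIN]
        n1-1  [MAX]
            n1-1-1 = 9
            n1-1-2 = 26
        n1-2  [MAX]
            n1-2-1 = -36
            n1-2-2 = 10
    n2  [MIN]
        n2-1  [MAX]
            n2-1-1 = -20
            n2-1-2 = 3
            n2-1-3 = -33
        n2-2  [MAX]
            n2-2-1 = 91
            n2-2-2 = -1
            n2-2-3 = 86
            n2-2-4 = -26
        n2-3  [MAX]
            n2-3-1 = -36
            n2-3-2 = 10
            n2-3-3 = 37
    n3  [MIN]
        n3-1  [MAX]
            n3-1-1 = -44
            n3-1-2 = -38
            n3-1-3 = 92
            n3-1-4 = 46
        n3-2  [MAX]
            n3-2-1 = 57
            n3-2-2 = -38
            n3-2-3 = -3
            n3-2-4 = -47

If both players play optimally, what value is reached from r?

n1-1 (MAX): max(9, 26) = 26
n1-2 (MAX): max(-36, 10) = 10
n1 (MIN): min(26, 10) = 10
n2-1 (MAX): max(-20, 3, -33) = 3
n2-2 (MAX): max(91, -1, 86, -26) = 91
n2-3 (MAX): max(-36, 10, 37) = 37
n2 (MIN): min(3, 91, 37) = 3
n3-1 (MAX): max(-44, -38, 92, 46) = 92
n3-2 (MAX): max(57, -38, -3, -47) = 57
n3 (MIN): min(92, 57) = 57
r (MAX): max(10, 3, 57) = 57

57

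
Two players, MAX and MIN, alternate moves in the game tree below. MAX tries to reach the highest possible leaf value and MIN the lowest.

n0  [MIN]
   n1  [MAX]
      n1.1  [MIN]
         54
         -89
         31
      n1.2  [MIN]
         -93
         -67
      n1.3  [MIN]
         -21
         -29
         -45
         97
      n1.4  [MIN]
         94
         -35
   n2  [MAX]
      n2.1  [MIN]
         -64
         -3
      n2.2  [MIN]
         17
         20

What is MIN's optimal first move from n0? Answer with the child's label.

n1.1 (MIN): min(54, -89, 31) = -89
n1.2 (MIN): min(-93, -67) = -93
n1.3 (MIN): min(-21, -29, -45, 97) = -45
n1.4 (MIN): min(94, -35) = -35
n1 (MAX): max(-89, -93, -45, -35) = -35
n2.1 (MIN): min(-64, -3) = -64
n2.2 (MIN): min(17, 20) = 17
n2 (MAX): max(-64, 17) = 17
n0 (MIN): min(-35, 17) = -35
MIN at n0 wants the lowest of {n1=-35, n2=17}, so chooses n1.

n1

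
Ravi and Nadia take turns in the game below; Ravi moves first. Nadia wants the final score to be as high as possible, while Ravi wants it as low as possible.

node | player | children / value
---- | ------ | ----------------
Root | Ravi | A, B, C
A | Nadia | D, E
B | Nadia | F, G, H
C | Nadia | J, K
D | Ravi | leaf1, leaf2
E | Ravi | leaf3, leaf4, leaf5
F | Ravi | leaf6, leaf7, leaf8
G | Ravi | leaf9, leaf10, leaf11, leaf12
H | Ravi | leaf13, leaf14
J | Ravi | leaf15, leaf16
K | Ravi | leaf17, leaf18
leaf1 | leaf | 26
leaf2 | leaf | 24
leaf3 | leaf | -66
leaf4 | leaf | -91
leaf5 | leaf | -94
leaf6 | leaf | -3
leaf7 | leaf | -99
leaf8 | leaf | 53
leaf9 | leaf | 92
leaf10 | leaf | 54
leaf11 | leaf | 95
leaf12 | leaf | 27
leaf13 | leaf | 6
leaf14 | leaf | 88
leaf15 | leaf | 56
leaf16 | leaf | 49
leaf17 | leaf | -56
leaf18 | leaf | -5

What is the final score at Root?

24

D (Ravi): min(26, 24) = 24
E (Ravi): min(-66, -91, -94) = -94
A (Nadia): max(24, -94) = 24
F (Ravi): min(-3, -99, 53) = -99
G (Ravi): min(92, 54, 95, 27) = 27
H (Ravi): min(6, 88) = 6
B (Nadia): max(-99, 27, 6) = 27
J (Ravi): min(56, 49) = 49
K (Ravi): min(-56, -5) = -56
C (Nadia): max(49, -56) = 49
Root (Ravi): min(24, 27, 49) = 24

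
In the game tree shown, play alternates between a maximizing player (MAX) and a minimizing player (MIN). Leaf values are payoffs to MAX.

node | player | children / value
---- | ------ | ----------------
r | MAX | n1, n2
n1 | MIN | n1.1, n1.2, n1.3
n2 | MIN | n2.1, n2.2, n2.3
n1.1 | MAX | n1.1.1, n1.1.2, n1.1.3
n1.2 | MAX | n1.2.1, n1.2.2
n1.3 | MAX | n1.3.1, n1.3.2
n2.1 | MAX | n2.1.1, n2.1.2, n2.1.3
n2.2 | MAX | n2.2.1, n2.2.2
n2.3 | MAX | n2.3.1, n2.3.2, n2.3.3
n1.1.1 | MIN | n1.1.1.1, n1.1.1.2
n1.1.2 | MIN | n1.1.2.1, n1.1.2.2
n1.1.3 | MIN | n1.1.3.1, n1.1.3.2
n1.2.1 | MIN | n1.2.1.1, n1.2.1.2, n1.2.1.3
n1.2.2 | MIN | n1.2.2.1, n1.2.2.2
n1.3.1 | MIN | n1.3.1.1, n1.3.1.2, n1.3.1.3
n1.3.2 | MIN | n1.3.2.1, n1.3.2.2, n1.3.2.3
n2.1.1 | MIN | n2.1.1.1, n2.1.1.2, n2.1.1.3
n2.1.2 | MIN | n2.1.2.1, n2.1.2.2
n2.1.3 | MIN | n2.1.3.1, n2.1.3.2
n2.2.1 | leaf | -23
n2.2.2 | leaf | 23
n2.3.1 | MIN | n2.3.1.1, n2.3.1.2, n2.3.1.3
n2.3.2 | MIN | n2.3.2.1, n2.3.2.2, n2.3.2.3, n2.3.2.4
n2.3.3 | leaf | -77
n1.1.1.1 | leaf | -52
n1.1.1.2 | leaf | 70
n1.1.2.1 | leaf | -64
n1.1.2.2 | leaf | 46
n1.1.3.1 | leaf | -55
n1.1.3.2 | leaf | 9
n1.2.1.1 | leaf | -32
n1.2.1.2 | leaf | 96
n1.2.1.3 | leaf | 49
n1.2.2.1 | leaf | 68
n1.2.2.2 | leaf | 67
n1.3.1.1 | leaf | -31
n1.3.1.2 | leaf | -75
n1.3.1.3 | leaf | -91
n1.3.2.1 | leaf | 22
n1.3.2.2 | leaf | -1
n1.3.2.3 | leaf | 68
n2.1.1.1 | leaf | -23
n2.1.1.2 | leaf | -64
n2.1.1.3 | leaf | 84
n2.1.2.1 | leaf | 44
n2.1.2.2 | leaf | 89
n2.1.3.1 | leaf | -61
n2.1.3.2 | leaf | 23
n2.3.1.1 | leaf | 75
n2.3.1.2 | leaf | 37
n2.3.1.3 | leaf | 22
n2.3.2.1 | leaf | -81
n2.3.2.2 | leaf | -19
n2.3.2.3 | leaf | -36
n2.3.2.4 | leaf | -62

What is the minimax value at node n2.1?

n2.1.1 (MIN): min(-23, -64, 84) = -64
n2.1.2 (MIN): min(44, 89) = 44
n2.1.3 (MIN): min(-61, 23) = -61
n2.1 (MAX): max(-64, 44, -61) = 44

44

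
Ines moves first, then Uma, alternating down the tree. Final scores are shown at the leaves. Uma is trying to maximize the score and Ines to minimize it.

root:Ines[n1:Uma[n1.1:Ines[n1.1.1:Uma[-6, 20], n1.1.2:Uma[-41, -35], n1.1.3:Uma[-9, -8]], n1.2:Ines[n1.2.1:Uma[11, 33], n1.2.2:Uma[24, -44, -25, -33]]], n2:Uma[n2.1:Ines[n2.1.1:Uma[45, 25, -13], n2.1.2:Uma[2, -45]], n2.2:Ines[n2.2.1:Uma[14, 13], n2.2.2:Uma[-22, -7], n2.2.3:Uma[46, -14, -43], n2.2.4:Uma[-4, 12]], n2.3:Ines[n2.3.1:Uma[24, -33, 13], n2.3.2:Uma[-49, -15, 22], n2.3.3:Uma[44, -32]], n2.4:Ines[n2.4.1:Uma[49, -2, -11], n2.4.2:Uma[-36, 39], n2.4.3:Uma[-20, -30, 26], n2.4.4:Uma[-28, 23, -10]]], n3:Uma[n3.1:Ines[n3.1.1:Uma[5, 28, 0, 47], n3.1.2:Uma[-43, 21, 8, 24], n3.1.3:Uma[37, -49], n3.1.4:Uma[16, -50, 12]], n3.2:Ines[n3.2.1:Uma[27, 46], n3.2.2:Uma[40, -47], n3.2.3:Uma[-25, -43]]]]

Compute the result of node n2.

23

n2.1.1 (Uma): max(45, 25, -13) = 45
n2.1.2 (Uma): max(2, -45) = 2
n2.1 (Ines): min(45, 2) = 2
n2.2.1 (Uma): max(14, 13) = 14
n2.2.2 (Uma): max(-22, -7) = -7
n2.2.3 (Uma): max(46, -14, -43) = 46
n2.2.4 (Uma): max(-4, 12) = 12
n2.2 (Ines): min(14, -7, 46, 12) = -7
n2.3.1 (Uma): max(24, -33, 13) = 24
n2.3.2 (Uma): max(-49, -15, 22) = 22
n2.3.3 (Uma): max(44, -32) = 44
n2.3 (Ines): min(24, 22, 44) = 22
n2.4.1 (Uma): max(49, -2, -11) = 49
n2.4.2 (Uma): max(-36, 39) = 39
n2.4.3 (Uma): max(-20, -30, 26) = 26
n2.4.4 (Uma): max(-28, 23, -10) = 23
n2.4 (Ines): min(49, 39, 26, 23) = 23
n2 (Uma): max(2, -7, 22, 23) = 23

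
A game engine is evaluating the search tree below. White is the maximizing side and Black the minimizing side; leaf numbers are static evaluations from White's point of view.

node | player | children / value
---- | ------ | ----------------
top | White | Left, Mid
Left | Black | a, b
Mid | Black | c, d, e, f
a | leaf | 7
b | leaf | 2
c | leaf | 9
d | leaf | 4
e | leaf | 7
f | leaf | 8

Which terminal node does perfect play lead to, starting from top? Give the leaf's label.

Left (Black): min(7, 2) = 2
Mid (Black): min(9, 4, 7, 8) = 4
top (White): max(2, 4) = 4
At top, White picks Mid (highest: 4).
At Mid, Black picks d (lowest: 4).
Terminal value 4.

d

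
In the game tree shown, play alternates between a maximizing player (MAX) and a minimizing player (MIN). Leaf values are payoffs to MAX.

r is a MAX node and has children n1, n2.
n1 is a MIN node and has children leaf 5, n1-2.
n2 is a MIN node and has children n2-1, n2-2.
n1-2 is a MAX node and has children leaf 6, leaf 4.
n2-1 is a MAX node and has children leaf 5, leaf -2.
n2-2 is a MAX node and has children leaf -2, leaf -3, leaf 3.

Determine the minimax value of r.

n1-2 (MAX): max(6, 4) = 6
n1 (MIN): min(5, 6) = 5
n2-1 (MAX): max(5, -2) = 5
n2-2 (MAX): max(-2, -3, 3) = 3
n2 (MIN): min(5, 3) = 3
r (MAX): max(5, 3) = 5

5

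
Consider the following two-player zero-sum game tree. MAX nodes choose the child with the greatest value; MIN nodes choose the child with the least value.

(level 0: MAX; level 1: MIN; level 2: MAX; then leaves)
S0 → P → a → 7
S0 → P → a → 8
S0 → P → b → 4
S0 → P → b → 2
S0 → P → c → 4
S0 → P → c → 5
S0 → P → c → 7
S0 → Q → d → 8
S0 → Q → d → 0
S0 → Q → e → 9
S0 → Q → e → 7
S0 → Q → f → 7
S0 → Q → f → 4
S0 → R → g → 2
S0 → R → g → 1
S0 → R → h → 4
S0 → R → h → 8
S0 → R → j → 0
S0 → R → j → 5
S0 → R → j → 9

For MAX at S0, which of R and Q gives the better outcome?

Q

g (MAX): max(2, 1) = 2
h (MAX): max(4, 8) = 8
j (MAX): max(0, 5, 9) = 9
R (MIN): min(2, 8, 9) = 2
d (MAX): max(8, 0) = 8
e (MAX): max(9, 7) = 9
f (MAX): max(7, 4) = 7
Q (MIN): min(8, 9, 7) = 7
MAX prefers the higher value; R=2, Q=7. Q is better since 7 > 2.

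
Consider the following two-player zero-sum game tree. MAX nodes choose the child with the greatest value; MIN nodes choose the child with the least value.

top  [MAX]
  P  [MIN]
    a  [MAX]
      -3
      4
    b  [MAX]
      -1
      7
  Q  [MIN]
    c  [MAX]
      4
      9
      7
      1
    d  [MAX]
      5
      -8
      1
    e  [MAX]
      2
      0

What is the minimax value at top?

4

a (MAX): max(-3, 4) = 4
b (MAX): max(-1, 7) = 7
P (MIN): min(4, 7) = 4
c (MAX): max(4, 9, 7, 1) = 9
d (MAX): max(5, -8, 1) = 5
e (MAX): max(2, 0) = 2
Q (MIN): min(9, 5, 2) = 2
top (MAX): max(4, 2) = 4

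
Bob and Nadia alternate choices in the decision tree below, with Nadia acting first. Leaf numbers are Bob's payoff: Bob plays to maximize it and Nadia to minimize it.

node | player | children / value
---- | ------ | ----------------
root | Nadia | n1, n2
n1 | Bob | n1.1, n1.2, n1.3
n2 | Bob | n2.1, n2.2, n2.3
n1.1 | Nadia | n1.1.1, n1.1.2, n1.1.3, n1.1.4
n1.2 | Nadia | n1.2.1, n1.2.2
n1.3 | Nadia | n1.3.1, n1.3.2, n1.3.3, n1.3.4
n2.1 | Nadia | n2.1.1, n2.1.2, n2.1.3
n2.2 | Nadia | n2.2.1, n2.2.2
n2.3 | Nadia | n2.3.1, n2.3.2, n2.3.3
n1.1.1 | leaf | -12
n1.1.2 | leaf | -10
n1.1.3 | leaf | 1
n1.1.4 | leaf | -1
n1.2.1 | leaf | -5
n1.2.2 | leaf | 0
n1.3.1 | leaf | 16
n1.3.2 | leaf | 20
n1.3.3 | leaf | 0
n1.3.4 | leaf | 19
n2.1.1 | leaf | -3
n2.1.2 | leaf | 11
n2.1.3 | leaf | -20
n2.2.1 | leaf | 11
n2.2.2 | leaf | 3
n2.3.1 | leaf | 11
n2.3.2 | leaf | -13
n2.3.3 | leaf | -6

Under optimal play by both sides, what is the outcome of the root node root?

n1.1 (Nadia): min(-12, -10, 1, -1) = -12
n1.2 (Nadia): min(-5, 0) = -5
n1.3 (Nadia): min(16, 20, 0, 19) = 0
n1 (Bob): max(-12, -5, 0) = 0
n2.1 (Nadia): min(-3, 11, -20) = -20
n2.2 (Nadia): min(11, 3) = 3
n2.3 (Nadia): min(11, -13, -6) = -13
n2 (Bob): max(-20, 3, -13) = 3
root (Nadia): min(0, 3) = 0

0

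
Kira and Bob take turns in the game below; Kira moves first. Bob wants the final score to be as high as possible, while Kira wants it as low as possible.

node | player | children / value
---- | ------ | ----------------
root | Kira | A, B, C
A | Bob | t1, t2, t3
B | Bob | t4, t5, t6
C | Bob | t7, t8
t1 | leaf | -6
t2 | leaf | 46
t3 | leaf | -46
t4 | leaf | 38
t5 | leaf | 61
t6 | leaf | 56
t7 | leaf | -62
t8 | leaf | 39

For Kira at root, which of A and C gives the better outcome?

C

A (Bob): max(-6, 46, -46) = 46
C (Bob): max(-62, 39) = 39
Kira prefers the lower value; A=46, C=39. C is better since 39 < 46.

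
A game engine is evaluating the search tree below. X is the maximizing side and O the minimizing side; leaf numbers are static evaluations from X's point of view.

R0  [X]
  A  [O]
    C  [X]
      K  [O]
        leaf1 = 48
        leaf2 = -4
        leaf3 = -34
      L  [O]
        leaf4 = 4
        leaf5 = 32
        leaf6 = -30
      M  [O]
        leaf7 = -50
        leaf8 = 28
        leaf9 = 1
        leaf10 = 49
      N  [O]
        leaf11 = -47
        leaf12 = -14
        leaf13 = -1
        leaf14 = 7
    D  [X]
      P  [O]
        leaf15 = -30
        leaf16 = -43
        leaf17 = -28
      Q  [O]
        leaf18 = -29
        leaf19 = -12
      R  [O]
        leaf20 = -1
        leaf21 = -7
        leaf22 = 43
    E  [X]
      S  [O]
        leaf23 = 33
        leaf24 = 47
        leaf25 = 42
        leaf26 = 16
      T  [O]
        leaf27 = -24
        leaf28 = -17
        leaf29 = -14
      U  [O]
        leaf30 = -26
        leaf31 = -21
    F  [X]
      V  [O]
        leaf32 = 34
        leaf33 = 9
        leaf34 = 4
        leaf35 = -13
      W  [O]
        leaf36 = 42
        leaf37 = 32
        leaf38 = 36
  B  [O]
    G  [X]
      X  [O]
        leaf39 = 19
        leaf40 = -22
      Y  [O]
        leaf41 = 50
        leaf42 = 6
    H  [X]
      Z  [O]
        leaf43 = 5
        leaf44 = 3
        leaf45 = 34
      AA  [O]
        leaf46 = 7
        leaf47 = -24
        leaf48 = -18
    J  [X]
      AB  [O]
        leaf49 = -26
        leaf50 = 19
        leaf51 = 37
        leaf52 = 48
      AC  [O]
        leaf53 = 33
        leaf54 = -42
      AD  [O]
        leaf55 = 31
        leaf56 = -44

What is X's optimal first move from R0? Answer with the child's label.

B

K (O): min(48, -4, -34) = -34
L (O): min(4, 32, -30) = -30
M (O): min(-50, 28, 1, 49) = -50
N (O): min(-47, -14, -1, 7) = -47
C (X): max(-34, -30, -50, -47) = -30
P (O): min(-30, -43, -28) = -43
Q (O): min(-29, -12) = -29
R (O): min(-1, -7, 43) = -7
D (X): max(-43, -29, -7) = -7
S (O): min(33, 47, 42, 16) = 16
T (O): min(-24, -17, -14) = -24
U (O): min(-26, -21) = -26
E (X): max(16, -24, -26) = 16
V (O): min(34, 9, 4, -13) = -13
W (O): min(42, 32, 36) = 32
F (X): max(-13, 32) = 32
A (O): min(-30, -7, 16, 32) = -30
X (O): min(19, -22) = -22
Y (O): min(50, 6) = 6
G (X): max(-22, 6) = 6
Z (O): min(5, 3, 34) = 3
AA (O): min(7, -24, -18) = -24
H (X): max(3, -24) = 3
AB (O): min(-26, 19, 37, 48) = -26
AC (O): min(33, -42) = -42
AD (O): min(31, -44) = -44
J (X): max(-26, -42, -44) = -26
B (O): min(6, 3, -26) = -26
R0 (X): max(-30, -26) = -26
X at R0 wants the highest of {A=-30, B=-26}, so chooses B.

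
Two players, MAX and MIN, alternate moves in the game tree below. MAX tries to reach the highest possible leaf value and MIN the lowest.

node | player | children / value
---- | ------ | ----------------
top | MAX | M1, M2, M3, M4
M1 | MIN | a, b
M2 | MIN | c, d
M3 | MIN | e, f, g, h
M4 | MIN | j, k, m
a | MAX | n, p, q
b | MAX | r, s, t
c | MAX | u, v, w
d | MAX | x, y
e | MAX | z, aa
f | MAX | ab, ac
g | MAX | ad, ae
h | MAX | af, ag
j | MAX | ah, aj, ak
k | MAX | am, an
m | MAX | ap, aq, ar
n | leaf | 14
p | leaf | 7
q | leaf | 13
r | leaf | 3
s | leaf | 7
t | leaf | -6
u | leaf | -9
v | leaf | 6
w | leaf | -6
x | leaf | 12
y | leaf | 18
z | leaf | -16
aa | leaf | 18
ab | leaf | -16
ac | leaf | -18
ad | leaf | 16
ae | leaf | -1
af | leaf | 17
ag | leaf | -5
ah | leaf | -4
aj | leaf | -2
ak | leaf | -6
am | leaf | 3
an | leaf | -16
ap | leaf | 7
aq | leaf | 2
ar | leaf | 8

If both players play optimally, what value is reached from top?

7

a (MAX): max(14, 7, 13) = 14
b (MAX): max(3, 7, -6) = 7
M1 (MIN): min(14, 7) = 7
c (MAX): max(-9, 6, -6) = 6
d (MAX): max(12, 18) = 18
M2 (MIN): min(6, 18) = 6
e (MAX): max(-16, 18) = 18
f (MAX): max(-16, -18) = -16
g (MAX): max(16, -1) = 16
h (MAX): max(17, -5) = 17
M3 (MIN): min(18, -16, 16, 17) = -16
j (MAX): max(-4, -2, -6) = -2
k (MAX): max(3, -16) = 3
m (MAX): max(7, 2, 8) = 8
M4 (MIN): min(-2, 3, 8) = -2
top (MAX): max(7, 6, -16, -2) = 7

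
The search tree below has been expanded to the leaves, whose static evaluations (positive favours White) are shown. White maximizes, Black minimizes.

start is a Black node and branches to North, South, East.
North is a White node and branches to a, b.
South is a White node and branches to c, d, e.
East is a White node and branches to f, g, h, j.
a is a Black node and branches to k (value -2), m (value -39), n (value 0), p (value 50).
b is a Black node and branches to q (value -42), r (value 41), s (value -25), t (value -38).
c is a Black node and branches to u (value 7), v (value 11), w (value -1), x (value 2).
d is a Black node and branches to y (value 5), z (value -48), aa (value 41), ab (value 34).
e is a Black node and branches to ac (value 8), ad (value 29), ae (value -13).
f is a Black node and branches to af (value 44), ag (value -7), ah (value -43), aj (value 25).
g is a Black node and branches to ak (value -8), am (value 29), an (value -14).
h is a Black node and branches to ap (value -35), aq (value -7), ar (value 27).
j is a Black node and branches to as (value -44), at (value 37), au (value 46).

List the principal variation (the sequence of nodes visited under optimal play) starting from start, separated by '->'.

start -> North -> a -> m

a (Black): min(-2, -39, 0, 50) = -39
b (Black): min(-42, 41, -25, -38) = -42
North (White): max(-39, -42) = -39
c (Black): min(7, 11, -1, 2) = -1
d (Black): min(5, -48, 41, 34) = -48
e (Black): min(8, 29, -13) = -13
South (White): max(-1, -48, -13) = -1
f (Black): min(44, -7, -43, 25) = -43
g (Black): min(-8, 29, -14) = -14
h (Black): min(-35, -7, 27) = -35
j (Black): min(-44, 37, 46) = -44
East (White): max(-43, -14, -35, -44) = -14
start (Black): min(-39, -1, -14) = -39
At start, Black picks North (lowest: -39).
At North, White picks a (highest: -39).
At a, Black picks m (lowest: -39).
Terminal value -39.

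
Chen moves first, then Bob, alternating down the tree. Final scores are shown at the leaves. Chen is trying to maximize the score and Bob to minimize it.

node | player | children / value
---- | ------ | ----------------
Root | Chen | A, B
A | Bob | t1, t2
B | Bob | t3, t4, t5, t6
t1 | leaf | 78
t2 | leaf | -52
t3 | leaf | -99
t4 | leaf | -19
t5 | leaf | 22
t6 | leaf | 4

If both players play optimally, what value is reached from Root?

A (Bob): min(78, -52) = -52
B (Bob): min(-99, -19, 22, 4) = -99
Root (Chen): max(-52, -99) = -52

-52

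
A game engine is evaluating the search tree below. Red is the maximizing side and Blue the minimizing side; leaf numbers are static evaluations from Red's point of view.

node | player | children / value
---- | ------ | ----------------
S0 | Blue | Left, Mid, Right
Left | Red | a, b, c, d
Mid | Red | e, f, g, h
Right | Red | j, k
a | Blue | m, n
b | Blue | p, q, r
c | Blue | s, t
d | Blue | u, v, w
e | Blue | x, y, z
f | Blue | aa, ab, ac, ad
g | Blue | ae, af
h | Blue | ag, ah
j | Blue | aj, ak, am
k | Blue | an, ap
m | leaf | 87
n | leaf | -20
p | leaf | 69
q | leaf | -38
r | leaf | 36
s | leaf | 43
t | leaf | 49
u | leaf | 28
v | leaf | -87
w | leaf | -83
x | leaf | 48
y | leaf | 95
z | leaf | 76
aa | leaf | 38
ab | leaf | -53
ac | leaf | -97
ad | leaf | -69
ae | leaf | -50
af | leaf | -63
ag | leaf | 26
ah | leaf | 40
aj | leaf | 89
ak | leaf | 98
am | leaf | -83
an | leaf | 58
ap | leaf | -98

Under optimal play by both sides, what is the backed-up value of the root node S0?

-83

a (Blue): min(87, -20) = -20
b (Blue): min(69, -38, 36) = -38
c (Blue): min(43, 49) = 43
d (Blue): min(28, -87, -83) = -87
Left (Red): max(-20, -38, 43, -87) = 43
e (Blue): min(48, 95, 76) = 48
f (Blue): min(38, -53, -97, -69) = -97
g (Blue): min(-50, -63) = -63
h (Blue): min(26, 40) = 26
Mid (Red): max(48, -97, -63, 26) = 48
j (Blue): min(89, 98, -83) = -83
k (Blue): min(58, -98) = -98
Right (Red): max(-83, -98) = -83
S0 (Blue): min(43, 48, -83) = -83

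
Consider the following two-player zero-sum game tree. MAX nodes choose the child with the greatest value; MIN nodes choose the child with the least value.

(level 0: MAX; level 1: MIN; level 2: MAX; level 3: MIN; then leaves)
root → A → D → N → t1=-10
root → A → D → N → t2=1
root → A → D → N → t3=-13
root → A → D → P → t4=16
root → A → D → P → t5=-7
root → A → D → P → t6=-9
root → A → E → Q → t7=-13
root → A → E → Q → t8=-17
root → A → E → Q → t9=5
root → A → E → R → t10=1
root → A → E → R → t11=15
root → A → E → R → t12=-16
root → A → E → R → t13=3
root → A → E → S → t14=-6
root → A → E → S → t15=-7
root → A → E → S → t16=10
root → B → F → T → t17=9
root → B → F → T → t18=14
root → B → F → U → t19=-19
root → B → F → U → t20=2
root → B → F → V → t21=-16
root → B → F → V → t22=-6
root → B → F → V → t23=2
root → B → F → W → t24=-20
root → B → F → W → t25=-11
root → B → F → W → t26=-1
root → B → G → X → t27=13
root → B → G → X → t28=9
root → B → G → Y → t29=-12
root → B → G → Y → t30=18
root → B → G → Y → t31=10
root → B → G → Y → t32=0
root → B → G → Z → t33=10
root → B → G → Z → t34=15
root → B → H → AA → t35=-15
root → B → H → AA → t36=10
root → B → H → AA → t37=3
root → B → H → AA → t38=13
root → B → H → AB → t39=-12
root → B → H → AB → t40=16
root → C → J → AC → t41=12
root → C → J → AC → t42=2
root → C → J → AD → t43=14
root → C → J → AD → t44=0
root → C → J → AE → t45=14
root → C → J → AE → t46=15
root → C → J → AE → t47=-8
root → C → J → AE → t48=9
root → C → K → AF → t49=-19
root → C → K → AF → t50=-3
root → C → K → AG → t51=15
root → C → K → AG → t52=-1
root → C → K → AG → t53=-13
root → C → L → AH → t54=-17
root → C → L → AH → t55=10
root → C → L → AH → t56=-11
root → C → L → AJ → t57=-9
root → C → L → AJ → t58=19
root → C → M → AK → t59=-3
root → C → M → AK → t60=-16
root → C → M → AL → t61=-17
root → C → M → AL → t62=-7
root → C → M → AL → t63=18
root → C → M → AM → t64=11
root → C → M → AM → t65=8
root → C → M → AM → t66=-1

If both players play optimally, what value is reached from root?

N (MIN): min(-10, 1, -13) = -13
P (MIN): min(16, -7, -9) = -9
D (MAX): max(-13, -9) = -9
Q (MIN): min(-13, -17, 5) = -17
R (MIN): min(1, 15, -16, 3) = -16
S (MIN): min(-6, -7, 10) = -7
E (MAX): max(-17, -16, -7) = -7
A (MIN): min(-9, -7) = -9
T (MIN): min(9, 14) = 9
U (MIN): min(-19, 2) = -19
V (MIN): min(-16, -6, 2) = -16
W (MIN): min(-20, -11, -1) = -20
F (MAX): max(9, -19, -16, -20) = 9
X (MIN): min(13, 9) = 9
Y (MIN): min(-12, 18, 10, 0) = -12
Z (MIN): min(10, 15) = 10
G (MAX): max(9, -12, 10) = 10
AA (MIN): min(-15, 10, 3, 13) = -15
AB (MIN): min(-12, 16) = -12
H (MAX): max(-15, -12) = -12
B (MIN): min(9, 10, -12) = -12
AC (MIN): min(12, 2) = 2
AD (MIN): min(14, 0) = 0
AE (MIN): min(14, 15, -8, 9) = -8
J (MAX): max(2, 0, -8) = 2
AF (MIN): min(-19, -3) = -19
AG (MIN): min(15, -1, -13) = -13
K (MAX): max(-19, -13) = -13
AH (MIN): min(-17, 10, -11) = -17
AJ (MIN): min(-9, 19) = -9
L (MAX): max(-17, -9) = -9
AK (MIN): min(-3, -16) = -16
AL (MIN): min(-17, -7, 18) = -17
AM (MIN): min(11, 8, -1) = -1
M (MAX): max(-16, -17, -1) = -1
C (MIN): min(2, -13, -9, -1) = -13
root (MAX): max(-9, -12, -13) = -9

-9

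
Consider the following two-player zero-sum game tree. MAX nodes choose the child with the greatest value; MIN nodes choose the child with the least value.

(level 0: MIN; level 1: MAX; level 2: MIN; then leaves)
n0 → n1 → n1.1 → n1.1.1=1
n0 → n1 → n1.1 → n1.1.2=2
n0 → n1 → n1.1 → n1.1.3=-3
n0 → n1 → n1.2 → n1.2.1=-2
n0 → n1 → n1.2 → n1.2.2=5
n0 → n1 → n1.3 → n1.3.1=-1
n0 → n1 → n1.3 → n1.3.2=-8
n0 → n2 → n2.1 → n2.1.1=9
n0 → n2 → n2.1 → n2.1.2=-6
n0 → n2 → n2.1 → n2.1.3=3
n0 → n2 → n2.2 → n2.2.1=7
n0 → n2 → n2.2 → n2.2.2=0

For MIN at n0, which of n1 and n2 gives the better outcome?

n1.1 (MIN): min(1, 2, -3) = -3
n1.2 (MIN): min(-2, 5) = -2
n1.3 (MIN): min(-1, -8) = -8
n1 (MAX): max(-3, -2, -8) = -2
n2.1 (MIN): min(9, -6, 3) = -6
n2.2 (MIN): min(7, 0) = 0
n2 (MAX): max(-6, 0) = 0
MIN prefers the lower value; n1=-2, n2=0. n1 is better since -2 < 0.

n1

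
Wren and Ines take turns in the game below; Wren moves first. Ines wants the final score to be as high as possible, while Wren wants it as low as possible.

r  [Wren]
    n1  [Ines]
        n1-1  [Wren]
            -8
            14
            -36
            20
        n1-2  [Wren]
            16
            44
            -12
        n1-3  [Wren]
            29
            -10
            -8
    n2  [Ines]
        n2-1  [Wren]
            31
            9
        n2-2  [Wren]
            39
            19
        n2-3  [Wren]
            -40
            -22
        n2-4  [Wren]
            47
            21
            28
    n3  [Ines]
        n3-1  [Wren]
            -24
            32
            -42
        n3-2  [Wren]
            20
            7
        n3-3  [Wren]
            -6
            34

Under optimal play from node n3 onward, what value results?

7

n3-1 (Wren): min(-24, 32, -42) = -42
n3-2 (Wren): min(20, 7) = 7
n3-3 (Wren): min(-6, 34) = -6
n3 (Ines): max(-42, 7, -6) = 7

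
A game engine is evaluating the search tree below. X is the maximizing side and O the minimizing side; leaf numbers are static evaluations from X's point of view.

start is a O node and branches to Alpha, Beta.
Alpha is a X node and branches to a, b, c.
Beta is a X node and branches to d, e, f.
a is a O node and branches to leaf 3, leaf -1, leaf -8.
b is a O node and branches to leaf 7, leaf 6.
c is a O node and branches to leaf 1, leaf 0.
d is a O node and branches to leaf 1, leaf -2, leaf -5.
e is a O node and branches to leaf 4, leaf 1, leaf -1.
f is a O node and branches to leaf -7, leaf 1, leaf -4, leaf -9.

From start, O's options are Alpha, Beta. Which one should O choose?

Beta

a (O): min(3, -1, -8) = -8
b (O): min(7, 6) = 6
c (O): min(1, 0) = 0
Alpha (X): max(-8, 6, 0) = 6
d (O): min(1, -2, -5) = -5
e (O): min(4, 1, -1) = -1
f (O): min(-7, 1, -4, -9) = -9
Beta (X): max(-5, -1, -9) = -1
start (O): min(6, -1) = -1
O at start wants the lowest of {Alpha=6, Beta=-1}, so chooses Beta.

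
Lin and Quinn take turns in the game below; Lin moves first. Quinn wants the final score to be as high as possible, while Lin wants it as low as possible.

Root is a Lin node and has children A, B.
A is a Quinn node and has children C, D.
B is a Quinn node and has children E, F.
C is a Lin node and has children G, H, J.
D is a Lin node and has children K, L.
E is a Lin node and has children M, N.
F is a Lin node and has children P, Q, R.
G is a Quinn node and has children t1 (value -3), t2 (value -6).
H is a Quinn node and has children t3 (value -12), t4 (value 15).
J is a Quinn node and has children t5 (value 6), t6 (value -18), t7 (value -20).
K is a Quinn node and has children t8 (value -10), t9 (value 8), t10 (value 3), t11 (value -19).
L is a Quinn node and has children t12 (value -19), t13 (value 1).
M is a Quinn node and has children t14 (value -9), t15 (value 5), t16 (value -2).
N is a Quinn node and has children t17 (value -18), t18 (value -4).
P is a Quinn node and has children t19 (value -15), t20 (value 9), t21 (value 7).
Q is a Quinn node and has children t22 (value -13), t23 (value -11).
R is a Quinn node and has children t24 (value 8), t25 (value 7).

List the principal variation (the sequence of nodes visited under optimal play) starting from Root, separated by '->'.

G (Quinn): max(-3, -6) = -3
H (Quinn): max(-12, 15) = 15
J (Quinn): max(6, -18, -20) = 6
C (Lin): min(-3, 15, 6) = -3
K (Quinn): max(-10, 8, 3, -19) = 8
L (Quinn): max(-19, 1) = 1
D (Lin): min(8, 1) = 1
A (Quinn): max(-3, 1) = 1
M (Quinn): max(-9, 5, -2) = 5
N (Quinn): max(-18, -4) = -4
E (Lin): min(5, -4) = -4
P (Quinn): max(-15, 9, 7) = 9
Q (Quinn): max(-13, -11) = -11
R (Quinn): max(8, 7) = 8
F (Lin): min(9, -11, 8) = -11
B (Quinn): max(-4, -11) = -4
Root (Lin): min(1, -4) = -4
At Root, Lin picks B (lowest: -4).
At B, Quinn picks E (highest: -4).
At E, Lin picks N (lowest: -4).
At N, Quinn picks t18 (highest: -4).
Terminal value -4.

Root -> B -> E -> N -> t18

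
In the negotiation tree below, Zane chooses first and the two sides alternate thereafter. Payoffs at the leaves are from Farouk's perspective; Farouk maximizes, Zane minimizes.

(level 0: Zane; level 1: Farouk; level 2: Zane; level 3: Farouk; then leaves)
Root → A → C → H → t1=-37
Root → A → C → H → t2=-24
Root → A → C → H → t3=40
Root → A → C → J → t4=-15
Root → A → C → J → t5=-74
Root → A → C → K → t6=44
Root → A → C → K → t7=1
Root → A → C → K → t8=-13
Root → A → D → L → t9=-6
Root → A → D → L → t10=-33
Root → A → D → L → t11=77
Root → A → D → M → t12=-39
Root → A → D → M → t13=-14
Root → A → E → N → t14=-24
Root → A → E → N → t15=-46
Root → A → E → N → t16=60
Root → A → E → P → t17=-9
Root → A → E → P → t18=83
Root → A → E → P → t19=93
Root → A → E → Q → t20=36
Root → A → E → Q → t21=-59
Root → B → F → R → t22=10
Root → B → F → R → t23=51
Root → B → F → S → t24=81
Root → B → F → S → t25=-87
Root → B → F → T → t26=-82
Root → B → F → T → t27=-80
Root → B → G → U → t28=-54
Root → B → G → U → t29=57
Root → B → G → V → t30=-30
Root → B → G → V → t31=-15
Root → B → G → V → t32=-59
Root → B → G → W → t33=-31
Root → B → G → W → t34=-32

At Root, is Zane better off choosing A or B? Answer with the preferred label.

B

H (Farouk): max(-37, -24, 40) = 40
J (Farouk): max(-15, -74) = -15
K (Farouk): max(44, 1, -13) = 44
C (Zane): min(40, -15, 44) = -15
L (Farouk): max(-6, -33, 77) = 77
M (Farouk): max(-39, -14) = -14
D (Zane): min(77, -14) = -14
N (Farouk): max(-24, -46, 60) = 60
P (Farouk): max(-9, 83, 93) = 93
Q (Farouk): max(36, -59) = 36
E (Zane): min(60, 93, 36) = 36
A (Farouk): max(-15, -14, 36) = 36
R (Farouk): max(10, 51) = 51
S (Farouk): max(81, -87) = 81
T (Farouk): max(-82, -80) = -80
F (Zane): min(51, 81, -80) = -80
U (Farouk): max(-54, 57) = 57
V (Farouk): max(-30, -15, -59) = -15
W (Farouk): max(-31, -32) = -31
G (Zane): min(57, -15, -31) = -31
B (Farouk): max(-80, -31) = -31
Zane prefers the lower value; A=36, B=-31. B is better since -31 < 36.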